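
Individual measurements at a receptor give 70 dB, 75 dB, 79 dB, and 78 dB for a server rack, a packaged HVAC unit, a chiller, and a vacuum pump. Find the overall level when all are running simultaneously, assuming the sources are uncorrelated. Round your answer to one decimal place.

82.7 dB

Incoherent sources combine by intensity addition: L_total = 10·log₁₀(Σ 10^(L_i/10)).
Σ 10^(L/10) = 10^(70/10) + 10^(75/10) + 10^(79/10) + 10^(78/10) = 1.842e+08.
L_total = 10·log₁₀(1.842e+08) = 82.65 dB.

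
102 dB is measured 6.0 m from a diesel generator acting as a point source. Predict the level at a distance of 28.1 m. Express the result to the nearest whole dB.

For a point source, L₂ = L₁ − 20·log₁₀(r₂/r₁).
L₂ = 102 − 20·log₁₀(28.1/6.0) = 102 − 13.411 = 88.59 dB.

89 dB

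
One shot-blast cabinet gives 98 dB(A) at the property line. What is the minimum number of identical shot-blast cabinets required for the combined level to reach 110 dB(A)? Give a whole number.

N identical sources give L₁ + 10·log₁₀ N, so require 10·log₁₀ N ≥ 110 − 98 = 12.0 dB.
N ≥ 10^(12.0/10) = 15.849, so N = 16.

16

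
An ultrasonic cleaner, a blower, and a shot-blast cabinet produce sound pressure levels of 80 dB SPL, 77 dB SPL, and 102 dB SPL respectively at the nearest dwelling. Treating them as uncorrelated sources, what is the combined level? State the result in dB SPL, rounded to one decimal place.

For uncorrelated sources the intensities add, so convert each level to linear form, sum, and take 10·log₁₀ of the total.
Σ 10^(L/10) = 10^(80/10) + 10^(77/10) + 10^(102/10) = 1.600e+10.
L_total = 10·log₁₀(1.600e+10) = 102.04 dB SPL.

102.0 dB SPL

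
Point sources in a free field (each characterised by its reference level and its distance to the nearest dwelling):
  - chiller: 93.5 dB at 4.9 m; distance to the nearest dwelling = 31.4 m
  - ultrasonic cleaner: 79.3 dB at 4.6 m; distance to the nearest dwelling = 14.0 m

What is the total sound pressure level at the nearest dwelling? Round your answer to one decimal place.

Apply inverse-square spreading to bring every level to the receiver, then sum 10^(L/10).
chiller: 93.5 − 20·log₁₀(31.4/4.9) = 93.5 − 16.13 = 77.37 dB.
ultrasonic cleaner: 79.3 − 20·log₁₀(14.0/4.6) = 79.3 − 9.67 = 69.63 dB.
Σ 10^(L/10) = 6.371e+07 → L_total = 10·log₁₀(6.371e+07) = 78.04 dB.

78.0 dB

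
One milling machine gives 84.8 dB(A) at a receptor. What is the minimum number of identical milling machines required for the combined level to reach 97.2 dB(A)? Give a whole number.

18

N identical sources give L₁ + 10·log₁₀ N, so require 10·log₁₀ N ≥ 97.2 − 84.8 = 12.4 dB.
N ≥ 10^(12.4/10) = 17.378, so N = 18.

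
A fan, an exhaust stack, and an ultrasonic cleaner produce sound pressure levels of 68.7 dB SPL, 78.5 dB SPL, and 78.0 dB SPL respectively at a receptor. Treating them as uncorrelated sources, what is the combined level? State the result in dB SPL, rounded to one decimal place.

81.5 dB SPL

Incoherent sources combine by intensity addition: L_total = 10·log₁₀(Σ 10^(L_i/10)).
Σ 10^(L/10) = 10^(68.7/10) + 10^(78.5/10) + 10^(78.0/10) = 1.413e+08.
L_total = 10·log₁₀(1.413e+08) = 81.50 dB SPL.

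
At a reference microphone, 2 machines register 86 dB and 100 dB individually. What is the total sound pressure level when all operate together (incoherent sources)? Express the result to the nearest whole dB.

Incoherent sources combine by intensity addition: L_total = 10·log₁₀(Σ 10^(L_i/10)).
Σ 10^(L/10) = 10^(86/10) + 10^(100/10) = 1.040e+10.
L_total = 10·log₁₀(1.040e+10) = 100.17 dB.

100 dB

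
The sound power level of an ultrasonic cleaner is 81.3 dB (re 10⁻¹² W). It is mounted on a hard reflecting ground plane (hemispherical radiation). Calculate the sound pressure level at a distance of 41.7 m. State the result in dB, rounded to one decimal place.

The power spreads over a hemisphere of area 2π·r², so L_p = L_w − 10·log₁₀(2π·r²).
2π·r² = 1.093e+04 m², 10·log₁₀ of that is 40.385 dB.
L_p = 81.3 − 40.385 = 40.92 dB.

40.9 dB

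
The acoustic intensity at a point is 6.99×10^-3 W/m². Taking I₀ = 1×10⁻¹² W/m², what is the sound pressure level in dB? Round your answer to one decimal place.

I/I₀ = 6.99×10^-3/10⁻¹² = 6.99×10^9, and L = 10·log₁₀(I/I₀).
L = 10·(0.8445 + 9) = 98.44 dB.

98.4 dB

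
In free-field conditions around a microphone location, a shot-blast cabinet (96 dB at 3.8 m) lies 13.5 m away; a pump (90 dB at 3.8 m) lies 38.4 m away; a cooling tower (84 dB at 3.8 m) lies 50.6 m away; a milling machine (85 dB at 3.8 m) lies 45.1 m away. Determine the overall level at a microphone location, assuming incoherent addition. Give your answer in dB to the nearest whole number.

85 dB

Propagate each source to the receiver with L = L_ref − 20·log₁₀(r/r_ref), then add intensities.
shot-blast cabinet: 96 − 20·log₁₀(13.5/3.8) = 96 − 11.01 = 84.99 dB.
pump: 90 − 20·log₁₀(38.4/3.8) = 90 − 20.09 = 69.91 dB.
cooling tower: 84 − 20·log₁₀(50.6/3.8) = 84 − 22.49 = 61.51 dB.
milling machine: 85 − 20·log₁₀(45.1/3.8) = 85 − 21.49 = 63.51 dB.
Σ 10^(L/10) = 3.289e+08 → L_total = 10·log₁₀(3.289e+08) = 85.17 dB.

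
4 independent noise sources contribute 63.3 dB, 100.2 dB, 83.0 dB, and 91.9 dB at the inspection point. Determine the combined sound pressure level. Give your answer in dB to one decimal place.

100.9 dB

Incoherent sources combine by intensity addition: L_total = 10·log₁₀(Σ 10^(L_i/10)).
Σ 10^(L/10) = 10^(63.3/10) + 10^(100.2/10) + 10^(83.0/10) + 10^(91.9/10) = 1.222e+10.
L_total = 10·log₁₀(1.222e+10) = 100.87 dB.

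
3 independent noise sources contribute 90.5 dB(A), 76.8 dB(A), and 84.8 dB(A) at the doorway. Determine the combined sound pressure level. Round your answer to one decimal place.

91.7 dB(A)

Incoherent sources combine by intensity addition: L_total = 10·log₁₀(Σ 10^(L_i/10)).
Σ 10^(L/10) = 10^(90.5/10) + 10^(76.8/10) + 10^(84.8/10) = 1.472e+09.
L_total = 10·log₁₀(1.472e+09) = 91.68 dB(A).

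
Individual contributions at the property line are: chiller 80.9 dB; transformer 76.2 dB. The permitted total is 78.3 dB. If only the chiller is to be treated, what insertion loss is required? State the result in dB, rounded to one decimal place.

6.8 dB

The untreated sources together contribute 10^(76.2/10) = 4.169e+07, i.e. 76.20 dB.
The limit corresponds to 10^(78.3/10) = 6.761e+07; subtracting the fixed part leaves 2.592e+07 for the chiller, i.e. 74.14 dB.
Required insertion loss = 80.9 − 74.14 = 6.76 dB.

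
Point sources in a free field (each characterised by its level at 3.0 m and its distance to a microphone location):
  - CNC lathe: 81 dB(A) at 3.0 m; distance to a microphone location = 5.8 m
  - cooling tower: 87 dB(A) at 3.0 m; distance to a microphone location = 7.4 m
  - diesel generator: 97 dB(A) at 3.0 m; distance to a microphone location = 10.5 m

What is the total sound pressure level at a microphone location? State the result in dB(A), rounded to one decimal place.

87.2 dB(A)

Apply inverse-square spreading to bring every level to the receiver, then sum 10^(L/10).
CNC lathe: 81 − 20·log₁₀(5.8/3.0) = 81 − 5.73 = 75.27 dB(A).
cooling tower: 87 − 20·log₁₀(7.4/3.0) = 87 − 7.84 = 79.16 dB(A).
diesel generator: 97 − 20·log₁₀(10.5/3.0) = 97 − 10.88 = 86.12 dB(A).
Σ 10^(L/10) = 5.252e+08 → L_total = 10·log₁₀(5.252e+08) = 87.20 dB(A).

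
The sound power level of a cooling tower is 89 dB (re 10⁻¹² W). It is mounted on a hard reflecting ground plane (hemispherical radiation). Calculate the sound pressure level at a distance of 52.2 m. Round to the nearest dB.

47 dB

Free-field hemispherical radiation: L_p = L_w − 10·log₁₀(2π·r²), r = 52.2 m.
2π·r² = 1.712e+04 m², 10·log₁₀ of that is 42.335 dB.
L_p = 89 − 42.335 = 46.66 dB.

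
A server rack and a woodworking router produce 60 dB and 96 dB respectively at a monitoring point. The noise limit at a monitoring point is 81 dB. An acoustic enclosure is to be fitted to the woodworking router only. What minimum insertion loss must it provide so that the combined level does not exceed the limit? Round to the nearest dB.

15 dB

The untreated sources together contribute 10^(60/10) = 1.000e+06, i.e. 60.00 dB.
To meet 81 dB overall, the treated woodworking router may contribute at most 10^(81/10) − 1.000e+06 = 1.249e+08, i.e. 80.97 dB.
So the woodworking router must be reduced from 96 to 80.97 dB: IL = 15.03 dB.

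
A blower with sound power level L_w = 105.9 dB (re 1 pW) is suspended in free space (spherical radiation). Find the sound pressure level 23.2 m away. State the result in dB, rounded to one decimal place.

The power spreads over a sphere of area 4π·r², so L_p = L_w − 10·log₁₀(4π·r²).
4π·r² = 6764 m², 10·log₁₀ of that is 38.302 dB.
L_p = 105.9 − 38.302 = 67.60 dB.

67.6 dB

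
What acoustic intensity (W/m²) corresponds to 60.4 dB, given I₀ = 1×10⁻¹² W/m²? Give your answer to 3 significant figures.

L = 10·log₁₀(I/I₀) ⇒ I = I₀·10^(L/10) = 10⁻¹² × 10^6.04.

1.10e-06 W/m²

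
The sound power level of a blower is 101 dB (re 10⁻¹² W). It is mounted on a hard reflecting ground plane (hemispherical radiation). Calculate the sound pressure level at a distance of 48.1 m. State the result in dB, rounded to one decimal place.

The power spreads over a hemisphere of area 2π·r², so L_p = L_w − 10·log₁₀(2π·r²).
2π·r² = 1.454e+04 m², 10·log₁₀ of that is 41.625 dB.
L_p = 101 − 41.625 = 59.38 dB.

59.4 dB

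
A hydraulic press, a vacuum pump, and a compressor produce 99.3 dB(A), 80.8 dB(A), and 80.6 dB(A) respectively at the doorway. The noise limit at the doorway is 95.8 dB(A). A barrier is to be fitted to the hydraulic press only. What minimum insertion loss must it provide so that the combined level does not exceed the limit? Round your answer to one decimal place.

The untreated sources together contribute 10^(80.8/10) + 10^(80.6/10) = 2.350e+08, i.e. 83.71 dB(A).
To meet 95.8 dB(A) overall, the treated hydraulic press may contribute at most 10^(95.8/10) − 2.350e+08 = 3.567e+09, i.e. 95.52 dB(A).
Required insertion loss = 99.3 − 95.52 = 3.78 dB.

3.8 dB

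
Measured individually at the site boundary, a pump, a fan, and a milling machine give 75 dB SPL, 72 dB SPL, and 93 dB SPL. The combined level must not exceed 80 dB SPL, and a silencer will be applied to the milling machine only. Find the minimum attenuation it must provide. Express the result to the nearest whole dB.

16 dB

Everything except the milling machine sums to 10^(75/10) + 10^(72/10) = 4.747e+07 in linear terms, 76.76 dB SPL.
The limit corresponds to 10^(80/10) = 1.000e+08; subtracting the fixed part leaves 5.253e+07 for the milling machine, i.e. 77.20 dB SPL.
Required insertion loss = 93 − 77.20 = 15.80 dB.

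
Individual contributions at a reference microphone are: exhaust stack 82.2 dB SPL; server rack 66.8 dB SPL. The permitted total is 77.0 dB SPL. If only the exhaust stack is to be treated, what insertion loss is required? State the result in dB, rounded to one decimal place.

Everything except the exhaust stack sums to 10^(66.8/10) = 4.786e+06 in linear terms, 66.80 dB SPL.
To meet 77.0 dB SPL overall, the treated exhaust stack may contribute at most 10^(77.0/10) − 4.786e+06 = 4.533e+07, i.e. 76.56 dB SPL.
So the exhaust stack must be reduced from 82.2 to 76.56 dB SPL: IL = 5.64 dB.

5.6 dB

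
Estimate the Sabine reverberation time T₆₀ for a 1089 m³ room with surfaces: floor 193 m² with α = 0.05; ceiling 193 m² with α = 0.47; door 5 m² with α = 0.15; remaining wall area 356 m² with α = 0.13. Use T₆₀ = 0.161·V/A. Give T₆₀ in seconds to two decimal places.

1.19 s

Total absorption A = 193·0.05 + 193·0.47 + 5·0.15 + 356·0.13 = 147.39 m² sabins.
T₆₀ = 0.161 × 1089 / 147.39 = 1.190 s.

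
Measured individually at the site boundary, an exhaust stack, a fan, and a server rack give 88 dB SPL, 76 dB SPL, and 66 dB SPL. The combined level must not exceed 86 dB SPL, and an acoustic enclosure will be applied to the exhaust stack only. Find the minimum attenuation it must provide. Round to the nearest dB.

Everything except the exhaust stack sums to 10^(76/10) + 10^(66/10) = 4.379e+07 in linear terms, 76.41 dB SPL.
The limit corresponds to 10^(86/10) = 3.981e+08; subtracting the fixed part leaves 3.543e+08 for the exhaust stack, i.e. 85.49 dB SPL.
Required insertion loss = 88 − 85.49 = 2.51 dB.

3 dB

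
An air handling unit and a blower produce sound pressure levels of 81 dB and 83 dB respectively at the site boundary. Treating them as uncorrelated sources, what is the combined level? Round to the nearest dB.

85 dB

Incoherent sources combine by intensity addition: L_total = 10·log₁₀(Σ 10^(L_i/10)).
Σ 10^(L/10) = 10^(81/10) + 10^(83/10) = 3.254e+08.
L_total = 10·log₁₀(3.254e+08) = 85.12 dB.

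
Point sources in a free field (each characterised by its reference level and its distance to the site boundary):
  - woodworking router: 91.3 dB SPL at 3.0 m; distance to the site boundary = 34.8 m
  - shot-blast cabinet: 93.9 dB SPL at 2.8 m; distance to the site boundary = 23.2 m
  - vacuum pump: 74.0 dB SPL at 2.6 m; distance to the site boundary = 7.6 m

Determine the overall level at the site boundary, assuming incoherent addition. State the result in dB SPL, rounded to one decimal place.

Propagate each source to the receiver with L = L_ref − 20·log₁₀(r/r_ref), then add intensities.
woodworking router: 91.3 − 20·log₁₀(34.8/3.0) = 91.3 − 21.29 = 70.01 dB SPL.
shot-blast cabinet: 93.9 − 20·log₁₀(23.2/2.8) = 93.9 − 18.37 = 75.53 dB SPL.
vacuum pump: 74.0 − 20·log₁₀(7.6/2.6) = 74.0 − 9.32 = 64.68 dB SPL.
Σ 10^(L/10) = 4.872e+07 → L_total = 10·log₁₀(4.872e+07) = 76.88 dB SPL.

76.9 dB SPL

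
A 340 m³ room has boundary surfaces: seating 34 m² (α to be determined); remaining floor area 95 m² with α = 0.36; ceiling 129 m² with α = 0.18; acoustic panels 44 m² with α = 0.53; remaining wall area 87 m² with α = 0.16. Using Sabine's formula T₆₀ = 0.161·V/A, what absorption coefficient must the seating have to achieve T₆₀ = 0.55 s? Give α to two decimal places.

Required total absorption A = 0.161·340/0.55 = 99.53 m².
Absorption from the other surfaces = 95·0.36 + 129·0.18 + 44·0.53 + 87·0.16 = 94.66 m², so the seating must supply 4.87 m² over 34 m².
α = 4.87/34 = 0.143.

0.14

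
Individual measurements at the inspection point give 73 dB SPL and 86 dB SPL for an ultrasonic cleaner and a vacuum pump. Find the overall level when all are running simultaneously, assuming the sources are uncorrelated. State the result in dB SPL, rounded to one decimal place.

Incoherent sources combine by intensity addition: L_total = 10·log₁₀(Σ 10^(L_i/10)).
Σ 10^(L/10) = 10^(73/10) + 10^(86/10) = 4.181e+08.
L_total = 10·log₁₀(4.181e+08) = 86.21 dB SPL.

86.2 dB SPL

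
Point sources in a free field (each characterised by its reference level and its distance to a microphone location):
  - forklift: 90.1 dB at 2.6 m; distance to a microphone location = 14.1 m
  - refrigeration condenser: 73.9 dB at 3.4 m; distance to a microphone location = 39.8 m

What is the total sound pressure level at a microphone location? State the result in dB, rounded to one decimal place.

First find each source's level at the receiver (point-source: −20·log₁₀(r/r_ref)), then combine on an intensity basis.
forklift: 90.1 − 20·log₁₀(14.1/2.6) = 90.1 − 14.68 = 75.42 dB.
refrigeration condenser: 73.9 − 20·log₁₀(39.8/3.4) = 73.9 − 21.37 = 52.53 dB.
Σ 10^(L/10) = 3.497e+07 → L_total = 10·log₁₀(3.497e+07) = 75.44 dB.

75.4 dB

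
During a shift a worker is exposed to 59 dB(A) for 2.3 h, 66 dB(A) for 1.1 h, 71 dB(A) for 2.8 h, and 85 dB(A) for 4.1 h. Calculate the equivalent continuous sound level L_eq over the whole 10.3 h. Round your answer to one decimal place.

Weight each interval's intensity by its duration and average over T = 10.3 h:
Σ tᵢ·10^(Lᵢ/10) = 2.3·10^(59/10) + 1.1·10^(66/10) + 2.8·10^(71/10) + 4.1·10^(85/10) = 1.338e+09.
L_eq = 10·log₁₀(1.338e+09/10.3) = 81.14 dB(A).

81.1 dB(A)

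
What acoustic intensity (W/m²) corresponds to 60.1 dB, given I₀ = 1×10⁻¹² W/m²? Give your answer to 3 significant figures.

1.02e-06 W/m²

I = I₀·10^(L/10) = 10⁻¹² × 10^(60.1/10) = 10^(-5.990).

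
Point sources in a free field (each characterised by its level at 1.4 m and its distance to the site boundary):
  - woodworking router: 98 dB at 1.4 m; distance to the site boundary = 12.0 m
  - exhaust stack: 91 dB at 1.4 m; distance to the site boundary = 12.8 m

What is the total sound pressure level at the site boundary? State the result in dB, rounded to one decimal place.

First find each source's level at the receiver (point-source: −20·log₁₀(r/r_ref)), then combine on an intensity basis.
woodworking router: 98 − 20·log₁₀(12.0/1.4) = 98 − 18.66 = 79.34 dB.
exhaust stack: 91 − 20·log₁₀(12.8/1.4) = 91 − 19.22 = 71.78 dB.
Σ 10^(L/10) = 1.009e+08 → L_total = 10·log₁₀(1.009e+08) = 80.04 dB.

80.0 dB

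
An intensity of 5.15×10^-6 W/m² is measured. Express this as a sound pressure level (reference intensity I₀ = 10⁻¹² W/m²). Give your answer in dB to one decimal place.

67.1 dB

L = 10·log₁₀(I/I₀) = 10·log₁₀(5.15×10^-6/10⁻¹²) = 10·log₁₀(5.15×10^6).
L = 10·(0.7118 + 6) = 67.12 dB.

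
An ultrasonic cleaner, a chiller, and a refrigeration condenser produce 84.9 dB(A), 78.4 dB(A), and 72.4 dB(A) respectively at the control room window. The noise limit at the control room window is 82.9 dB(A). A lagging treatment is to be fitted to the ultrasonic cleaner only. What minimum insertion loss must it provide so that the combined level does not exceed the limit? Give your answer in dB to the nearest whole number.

Fixed contribution from the other sources: Σ 10^(L/10) = 10^(78.4/10) + 10^(72.4/10) = 8.656e+07 (79.37 dB(A)).
To meet 82.9 dB(A) overall, the treated ultrasonic cleaner may contribute at most 10^(82.9/10) − 8.656e+07 = 1.084e+08, i.e. 80.35 dB(A).
Required insertion loss = 84.9 − 80.35 = 4.55 dB.

5 dB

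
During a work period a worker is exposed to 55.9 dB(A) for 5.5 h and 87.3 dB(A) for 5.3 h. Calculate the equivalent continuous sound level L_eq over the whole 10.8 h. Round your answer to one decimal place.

84.2 dB(A)

The energy average is taken in the linear domain: L_eq = 10·log₁₀[(Σ tᵢ·10^(Lᵢ/10))/T], T = 10.8 h.
Σ tᵢ·10^(Lᵢ/10) = 5.5·10^(55.9/10) + 5.3·10^(87.3/10) = 2.848e+09.
L_eq = 10·log₁₀(2.848e+09/10.8) = 84.21 dB(A).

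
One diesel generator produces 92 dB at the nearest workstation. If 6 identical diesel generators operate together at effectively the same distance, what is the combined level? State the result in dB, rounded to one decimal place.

99.8 dB

L_total = L₁ + 10·log₁₀ N for N identical incoherent sources.
L_total = 92 + 10·log₁₀(6) = 92 + 7.782 = 99.78 dB.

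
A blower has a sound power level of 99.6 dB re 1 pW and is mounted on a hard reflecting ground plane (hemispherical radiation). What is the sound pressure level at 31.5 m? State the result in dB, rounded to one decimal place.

61.7 dB

Free-field hemispherical radiation: L_p = L_w − 10·log₁₀(2π·r²), r = 31.5 m.
2π·r² = 6234 m², 10·log₁₀ of that is 37.948 dB.
L_p = 99.6 − 37.948 = 61.65 dB.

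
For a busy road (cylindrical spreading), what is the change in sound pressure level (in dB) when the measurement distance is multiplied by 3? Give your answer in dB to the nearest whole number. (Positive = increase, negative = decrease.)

-5 dB

A line source loses 3 dB per doubling of distance; generally ΔL = −10·log₁₀(r₂/r₁).
ΔL = −10·log₁₀(3) = -4.77 dB.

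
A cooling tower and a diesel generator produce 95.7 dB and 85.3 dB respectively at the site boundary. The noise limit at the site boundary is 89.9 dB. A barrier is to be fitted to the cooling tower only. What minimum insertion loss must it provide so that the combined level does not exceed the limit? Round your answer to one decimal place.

Everything except the cooling tower sums to 10^(85.3/10) = 3.388e+08 in linear terms, 85.30 dB.
The limit corresponds to 10^(89.9/10) = 9.772e+08; subtracting the fixed part leaves 6.384e+08 for the cooling tower, i.e. 88.05 dB.
So the cooling tower must be reduced from 95.7 to 88.05 dB: IL = 7.65 dB.

7.6 dB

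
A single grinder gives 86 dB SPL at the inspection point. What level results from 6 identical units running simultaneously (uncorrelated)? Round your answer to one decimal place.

L_total = L₁ + 10·log₁₀ N for N identical incoherent sources.
L_total = 86 + 10·log₁₀(6) = 86 + 7.782 = 93.78 dB SPL.

93.8 dB SPL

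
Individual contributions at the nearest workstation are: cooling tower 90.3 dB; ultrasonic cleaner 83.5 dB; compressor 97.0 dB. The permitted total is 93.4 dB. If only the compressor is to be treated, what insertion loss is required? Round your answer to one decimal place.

Everything except the compressor sums to 10^(90.3/10) + 10^(83.5/10) = 1.295e+09 in linear terms, 91.12 dB.
To meet 93.4 dB overall, the treated compressor may contribute at most 10^(93.4/10) − 1.295e+09 = 8.924e+08, i.e. 89.51 dB.
So the compressor must be reduced from 97.0 to 89.51 dB: IL = 7.49 dB.

7.5 dB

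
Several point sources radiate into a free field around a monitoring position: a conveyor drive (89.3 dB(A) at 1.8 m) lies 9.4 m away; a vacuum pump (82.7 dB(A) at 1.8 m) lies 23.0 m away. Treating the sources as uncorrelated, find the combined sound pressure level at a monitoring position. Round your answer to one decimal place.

75.1 dB(A)

Apply inverse-square spreading to bring every level to the receiver, then sum 10^(L/10).
conveyor drive: 89.3 − 20·log₁₀(9.4/1.8) = 89.3 − 14.36 = 74.94 dB(A).
vacuum pump: 82.7 − 20·log₁₀(23.0/1.8) = 82.7 − 22.13 = 60.57 dB(A).
Σ 10^(L/10) = 3.235e+07 → L_total = 10·log₁₀(3.235e+07) = 75.10 dB(A).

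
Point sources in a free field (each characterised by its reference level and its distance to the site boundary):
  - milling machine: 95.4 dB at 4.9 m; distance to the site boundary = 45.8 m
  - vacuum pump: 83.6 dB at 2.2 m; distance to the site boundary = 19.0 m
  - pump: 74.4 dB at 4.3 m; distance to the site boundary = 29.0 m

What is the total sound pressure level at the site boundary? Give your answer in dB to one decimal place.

Propagate each source to the receiver with L = L_ref − 20·log₁₀(r/r_ref), then add intensities.
milling machine: 95.4 − 20·log₁₀(45.8/4.9) = 95.4 − 19.41 = 75.99 dB.
vacuum pump: 83.6 − 20·log₁₀(19.0/2.2) = 83.6 − 18.73 = 64.87 dB.
pump: 74.4 − 20·log₁₀(29.0/4.3) = 74.4 − 16.58 = 57.82 dB.
Σ 10^(L/10) = 4.337e+07 → L_total = 10·log₁₀(4.337e+07) = 76.37 dB.

76.4 dB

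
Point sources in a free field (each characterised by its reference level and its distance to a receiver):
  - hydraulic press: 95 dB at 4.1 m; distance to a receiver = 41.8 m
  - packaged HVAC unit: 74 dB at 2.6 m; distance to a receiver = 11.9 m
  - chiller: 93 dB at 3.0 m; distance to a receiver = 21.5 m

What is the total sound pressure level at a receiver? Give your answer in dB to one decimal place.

78.5 dB

First find each source's level at the receiver (point-source: −20·log₁₀(r/r_ref)), then combine on an intensity basis.
hydraulic press: 95 − 20·log₁₀(41.8/4.1) = 95 − 20.17 = 74.83 dB.
packaged HVAC unit: 74 − 20·log₁₀(11.9/2.6) = 74 − 13.21 = 60.79 dB.
chiller: 93 − 20·log₁₀(21.5/3.0) = 93 − 17.11 = 75.89 dB.
Σ 10^(L/10) = 7.047e+07 → L_total = 10·log₁₀(7.047e+07) = 78.48 dB.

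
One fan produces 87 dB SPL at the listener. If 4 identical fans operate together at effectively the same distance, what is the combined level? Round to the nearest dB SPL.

With 4 equal, uncorrelated contributions the intensity is 4× that of one unit, giving a rise of 10·log₁₀ 4.
L_total = 87 + 10·log₁₀(4) = 87 + 6.021 = 93.02 dB SPL.

93 dB SPL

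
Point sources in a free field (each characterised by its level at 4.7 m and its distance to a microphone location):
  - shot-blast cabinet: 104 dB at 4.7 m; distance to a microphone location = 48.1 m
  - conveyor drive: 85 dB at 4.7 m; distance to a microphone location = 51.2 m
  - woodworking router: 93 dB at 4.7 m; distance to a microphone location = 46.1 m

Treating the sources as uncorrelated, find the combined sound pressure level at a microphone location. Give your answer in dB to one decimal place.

84.2 dB

First find each source's level at the receiver (point-source: −20·log₁₀(r/r_ref)), then combine on an intensity basis.
shot-blast cabinet: 104 − 20·log₁₀(48.1/4.7) = 104 − 20.20 = 83.80 dB.
conveyor drive: 85 − 20·log₁₀(51.2/4.7) = 85 − 20.74 = 64.26 dB.
woodworking router: 93 − 20·log₁₀(46.1/4.7) = 93 − 19.83 = 73.17 dB.
Σ 10^(L/10) = 2.632e+08 → L_total = 10·log₁₀(2.632e+08) = 84.20 dB.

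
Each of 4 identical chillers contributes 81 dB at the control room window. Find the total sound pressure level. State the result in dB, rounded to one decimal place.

N identical incoherent sources raise the level by 10·log₁₀ N.
L_total = 81 + 10·log₁₀(4) = 81 + 6.021 = 87.02 dB.

87.0 dB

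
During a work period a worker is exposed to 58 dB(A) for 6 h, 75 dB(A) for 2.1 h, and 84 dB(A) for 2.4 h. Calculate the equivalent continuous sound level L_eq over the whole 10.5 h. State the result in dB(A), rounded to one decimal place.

L_eq = 10·log₁₀[(1/T)·Σ tᵢ·10^(Lᵢ/10)] with T = 10.5 h.
Σ tᵢ·10^(Lᵢ/10) = 6·10^(58/10) + 2.1·10^(75/10) + 2.4·10^(84/10) = 6.730e+08.
L_eq = 10·log₁₀(6.730e+08/10.5) = 78.07 dB(A).

78.1 dB(A)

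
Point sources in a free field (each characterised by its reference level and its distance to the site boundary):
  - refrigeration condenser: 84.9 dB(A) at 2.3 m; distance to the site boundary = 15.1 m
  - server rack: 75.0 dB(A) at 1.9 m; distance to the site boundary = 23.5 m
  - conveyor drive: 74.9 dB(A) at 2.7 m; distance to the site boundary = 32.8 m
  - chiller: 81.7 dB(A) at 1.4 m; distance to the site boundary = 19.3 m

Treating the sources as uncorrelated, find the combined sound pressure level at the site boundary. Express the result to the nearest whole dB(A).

69 dB(A)

Apply inverse-square spreading to bring every level to the receiver, then sum 10^(L/10).
refrigeration condenser: 84.9 − 20·log₁₀(15.1/2.3) = 84.9 − 16.34 = 68.56 dB(A).
server rack: 75.0 − 20·log₁₀(23.5/1.9) = 75.0 − 21.85 = 53.15 dB(A).
conveyor drive: 74.9 − 20·log₁₀(32.8/2.7) = 74.9 − 21.69 = 53.21 dB(A).
chiller: 81.7 − 20·log₁₀(19.3/1.4) = 81.7 − 22.79 = 58.91 dB(A).
Σ 10^(L/10) = 8.364e+06 → L_total = 10·log₁₀(8.364e+06) = 69.22 dB(A).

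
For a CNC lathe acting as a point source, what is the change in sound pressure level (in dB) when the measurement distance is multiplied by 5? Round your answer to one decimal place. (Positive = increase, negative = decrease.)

-14.0 dB

A point source loses 6 dB per doubling of distance; generally ΔL = −20·log₁₀(r₂/r₁).
ΔL = −20·log₁₀(5) = -13.98 dB.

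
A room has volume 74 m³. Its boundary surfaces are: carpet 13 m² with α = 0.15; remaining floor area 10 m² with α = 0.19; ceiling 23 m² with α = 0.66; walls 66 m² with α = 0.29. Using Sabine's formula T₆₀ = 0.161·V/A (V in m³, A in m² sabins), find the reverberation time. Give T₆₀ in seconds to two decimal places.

Total absorption A = 13·0.15 + 10·0.19 + 23·0.66 + 66·0.29 = 38.17 m² sabins.
T₆₀ = 0.161·V/A = 0.161·74/38.17 = 0.312 s.

0.31 s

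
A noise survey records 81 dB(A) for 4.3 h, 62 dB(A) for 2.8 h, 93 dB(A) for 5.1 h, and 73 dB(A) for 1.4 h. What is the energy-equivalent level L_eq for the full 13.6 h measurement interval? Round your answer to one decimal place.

89.0 dB(A)

L_eq = 10·log₁₀[(1/T)·Σ tᵢ·10^(Lᵢ/10)] with T = 13.6 h.
Σ tᵢ·10^(Lᵢ/10) = 4.3·10^(81/10) + 2.8·10^(62/10) + 5.1·10^(93/10) + 1.4·10^(73/10) = 1.075e+10.
L_eq = 10·log₁₀(1.075e+10/13.6) = 88.98 dB(A).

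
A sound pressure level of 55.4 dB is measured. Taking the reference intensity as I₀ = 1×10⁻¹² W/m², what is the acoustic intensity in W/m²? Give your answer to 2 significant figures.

I = I₀·10^(L/10) = 10⁻¹² × 10^(55.4/10) = 10^(-6.460).

3.5e-07 W/m²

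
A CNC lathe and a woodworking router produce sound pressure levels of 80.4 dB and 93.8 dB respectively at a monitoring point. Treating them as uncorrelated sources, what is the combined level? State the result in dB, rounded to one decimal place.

94.0 dB

Incoherent sources combine by intensity addition: L_total = 10·log₁₀(Σ 10^(L_i/10)).
Σ 10^(L/10) = 10^(80.4/10) + 10^(93.8/10) = 2.508e+09.
L_total = 10·log₁₀(2.508e+09) = 93.99 dB.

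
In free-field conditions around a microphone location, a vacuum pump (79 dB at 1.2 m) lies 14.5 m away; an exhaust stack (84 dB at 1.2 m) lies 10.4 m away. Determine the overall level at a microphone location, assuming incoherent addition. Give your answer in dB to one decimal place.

65.9 dB

Propagate each source to the receiver with L = L_ref − 20·log₁₀(r/r_ref), then add intensities.
vacuum pump: 79 − 20·log₁₀(14.5/1.2) = 79 − 21.64 = 57.36 dB.
exhaust stack: 84 − 20·log₁₀(10.4/1.2) = 84 − 18.76 = 65.24 dB.
Σ 10^(L/10) = 3.888e+06 → L_total = 10·log₁₀(3.888e+06) = 65.90 dB.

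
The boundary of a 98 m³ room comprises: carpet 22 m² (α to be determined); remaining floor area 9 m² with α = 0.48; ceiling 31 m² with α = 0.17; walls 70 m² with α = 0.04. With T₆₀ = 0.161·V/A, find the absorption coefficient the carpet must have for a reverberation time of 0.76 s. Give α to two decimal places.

A = 0.161·V/T₆₀ = 0.161·98/0.76 = 20.76 m² sabins.
Absorption from the other surfaces = 9·0.48 + 31·0.17 + 70·0.04 = 12.39 m², so the carpet must supply 8.37 m² over 22 m².
α = 8.37/22 = 0.380.

0.38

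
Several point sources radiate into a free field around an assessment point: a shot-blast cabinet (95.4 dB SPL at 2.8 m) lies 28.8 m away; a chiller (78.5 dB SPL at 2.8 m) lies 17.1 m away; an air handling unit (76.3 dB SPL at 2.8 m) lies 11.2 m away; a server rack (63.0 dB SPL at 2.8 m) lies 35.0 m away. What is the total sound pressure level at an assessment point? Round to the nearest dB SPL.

76 dB SPL

Propagate each source to the receiver with L = L_ref − 20·log₁₀(r/r_ref), then add intensities.
shot-blast cabinet: 95.4 − 20·log₁₀(28.8/2.8) = 95.4 − 20.24 = 75.16 dB SPL.
chiller: 78.5 − 20·log₁₀(17.1/2.8) = 78.5 − 15.72 = 62.78 dB SPL.
air handling unit: 76.3 − 20·log₁₀(11.2/2.8) = 76.3 − 12.04 = 64.26 dB SPL.
server rack: 63.0 − 20·log₁₀(35.0/2.8) = 63.0 − 21.94 = 41.06 dB SPL.
Σ 10^(L/10) = 3.735e+07 → L_total = 10·log₁₀(3.735e+07) = 75.72 dB SPL.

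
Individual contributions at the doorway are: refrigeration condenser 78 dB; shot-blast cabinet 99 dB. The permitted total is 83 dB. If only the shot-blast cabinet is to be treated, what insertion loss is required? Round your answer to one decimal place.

Everything except the shot-blast cabinet sums to 10^(78/10) = 6.310e+07 in linear terms, 78.00 dB.
The limit corresponds to 10^(83/10) = 1.995e+08; subtracting the fixed part leaves 1.364e+08 for the shot-blast cabinet, i.e. 81.35 dB.
Required insertion loss = 99 − 81.35 = 17.65 dB.

17.7 dB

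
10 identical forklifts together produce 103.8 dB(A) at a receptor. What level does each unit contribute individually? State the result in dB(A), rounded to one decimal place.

93.8 dB(A)

For N identical incoherent sources L_total = L₁ + 10·log₁₀ N, so L₁ = 103.8 − 10·log₁₀(10) = 103.8 − 10.000.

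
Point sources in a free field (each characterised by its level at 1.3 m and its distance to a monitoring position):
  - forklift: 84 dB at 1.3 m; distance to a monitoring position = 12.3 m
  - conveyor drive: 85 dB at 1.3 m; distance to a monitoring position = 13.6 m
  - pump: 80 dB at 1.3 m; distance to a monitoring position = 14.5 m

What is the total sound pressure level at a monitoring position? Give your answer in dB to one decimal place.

68.1 dB

First find each source's level at the receiver (point-source: −20·log₁₀(r/r_ref)), then combine on an intensity basis.
forklift: 84 − 20·log₁₀(12.3/1.3) = 84 − 19.52 = 64.48 dB.
conveyor drive: 85 − 20·log₁₀(13.6/1.3) = 85 − 20.39 = 64.61 dB.
pump: 80 − 20·log₁₀(14.5/1.3) = 80 − 20.95 = 59.05 dB.
Σ 10^(L/10) = 6.499e+06 → L_total = 10·log₁₀(6.499e+06) = 68.13 dB.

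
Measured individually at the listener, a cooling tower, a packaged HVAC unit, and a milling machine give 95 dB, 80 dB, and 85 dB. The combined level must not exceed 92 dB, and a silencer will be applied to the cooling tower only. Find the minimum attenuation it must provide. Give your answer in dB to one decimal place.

4.3 dB

Everything except the cooling tower sums to 10^(80/10) + 10^(85/10) = 4.162e+08 in linear terms, 86.19 dB.
To meet 92 dB overall, the treated cooling tower may contribute at most 10^(92/10) − 4.162e+08 = 1.169e+09, i.e. 90.68 dB.
So the cooling tower must be reduced from 95 to 90.68 dB: IL = 4.32 dB.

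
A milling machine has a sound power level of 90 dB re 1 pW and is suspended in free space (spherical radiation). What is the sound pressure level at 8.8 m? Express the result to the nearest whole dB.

Free-field spherical radiation: L_p = L_w − 10·log₁₀(4π·r²), r = 8.8 m.
4π·r² = 973.1 m², 10·log₁₀ of that is 29.882 dB.
L_p = 90 − 29.882 = 60.12 dB.

60 dB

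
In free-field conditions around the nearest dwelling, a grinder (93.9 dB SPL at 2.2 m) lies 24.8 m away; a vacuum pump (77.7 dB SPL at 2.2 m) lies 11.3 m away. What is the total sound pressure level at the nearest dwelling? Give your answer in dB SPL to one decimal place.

73.3 dB SPL

First find each source's level at the receiver (point-source: −20·log₁₀(r/r_ref)), then combine on an intensity basis.
grinder: 93.9 − 20·log₁₀(24.8/2.2) = 93.9 − 21.04 = 72.86 dB SPL.
vacuum pump: 77.7 − 20·log₁₀(11.3/2.2) = 77.7 − 14.21 = 63.49 dB SPL.
Σ 10^(L/10) = 2.155e+07 → L_total = 10·log₁₀(2.155e+07) = 73.33 dB SPL.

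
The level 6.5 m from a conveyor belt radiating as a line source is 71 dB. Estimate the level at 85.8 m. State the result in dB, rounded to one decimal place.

59.8 dB

Cylindrical spreading from a line source gives a 10·log₁₀(r₂/r₁) drop.
L₂ = 71 − 10·log₁₀(85.8/6.5) = 71 − 11.206 = 59.79 dB.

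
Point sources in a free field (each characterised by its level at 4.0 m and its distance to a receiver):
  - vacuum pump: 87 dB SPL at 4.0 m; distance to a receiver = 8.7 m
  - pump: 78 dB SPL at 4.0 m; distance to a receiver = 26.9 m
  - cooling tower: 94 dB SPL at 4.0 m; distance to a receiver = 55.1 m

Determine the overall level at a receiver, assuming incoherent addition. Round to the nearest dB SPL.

81 dB SPL

Apply inverse-square spreading to bring every level to the receiver, then sum 10^(L/10).
vacuum pump: 87 − 20·log₁₀(8.7/4.0) = 87 − 6.75 = 80.25 dB SPL.
pump: 78 − 20·log₁₀(26.9/4.0) = 78 − 16.55 = 61.45 dB SPL.
cooling tower: 94 − 20·log₁₀(55.1/4.0) = 94 − 22.78 = 71.22 dB SPL.
Σ 10^(L/10) = 1.206e+08 → L_total = 10·log₁₀(1.206e+08) = 80.81 dB SPL.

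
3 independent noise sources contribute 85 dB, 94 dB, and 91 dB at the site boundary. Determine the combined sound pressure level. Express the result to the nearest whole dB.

96 dB

For uncorrelated sources the intensities add, so convert each level to linear form, sum, and take 10·log₁₀ of the total.
Σ 10^(L/10) = 10^(85/10) + 10^(94/10) + 10^(91/10) = 4.087e+09.
L_total = 10·log₁₀(4.087e+09) = 96.11 dB.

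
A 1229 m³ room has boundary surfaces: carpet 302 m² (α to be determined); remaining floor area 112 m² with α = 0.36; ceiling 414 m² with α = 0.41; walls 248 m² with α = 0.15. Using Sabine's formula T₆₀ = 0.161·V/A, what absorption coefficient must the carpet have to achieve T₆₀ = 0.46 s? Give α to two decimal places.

From T₆₀ = 0.161·V/A, the target T₆₀ = 0.46 s needs A = 0.161·1229/0.46 = 430.15 m².
Absorption from the other surfaces = 112·0.36 + 414·0.41 + 248·0.15 = 247.26 m², so the carpet must supply 182.89 m² over 302 m².
α = 182.89/302 = 0.606.

0.61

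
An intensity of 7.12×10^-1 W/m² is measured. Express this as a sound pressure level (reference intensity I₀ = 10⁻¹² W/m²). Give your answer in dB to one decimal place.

118.5 dB

I/I₀ = 7.12×10^-1/10⁻¹² = 7.12×10^11, and L = 10·log₁₀(I/I₀).
L = 10·(0.8525 + 11) = 118.52 dB.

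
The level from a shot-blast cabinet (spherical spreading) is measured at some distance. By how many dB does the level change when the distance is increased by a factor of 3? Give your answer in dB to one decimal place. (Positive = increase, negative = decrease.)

A point source loses 6 dB per doubling of distance; generally ΔL = −20·log₁₀(r₂/r₁).
ΔL = −20·log₁₀(3) = -9.54 dB.

-9.5 dB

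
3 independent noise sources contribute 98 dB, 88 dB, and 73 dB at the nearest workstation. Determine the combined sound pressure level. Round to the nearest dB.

98 dB

For uncorrelated sources the intensities add, so convert each level to linear form, sum, and take 10·log₁₀ of the total.
Σ 10^(L/10) = 10^(98/10) + 10^(88/10) + 10^(73/10) = 6.960e+09.
L_total = 10·log₁₀(6.960e+09) = 98.43 dB.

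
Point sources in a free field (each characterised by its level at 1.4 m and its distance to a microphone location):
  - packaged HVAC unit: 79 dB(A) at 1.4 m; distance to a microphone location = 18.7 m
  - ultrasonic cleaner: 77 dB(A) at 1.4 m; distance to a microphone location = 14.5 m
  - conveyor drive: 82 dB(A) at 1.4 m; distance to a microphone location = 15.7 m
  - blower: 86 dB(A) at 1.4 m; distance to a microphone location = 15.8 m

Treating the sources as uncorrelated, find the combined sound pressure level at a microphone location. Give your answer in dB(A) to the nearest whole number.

67 dB(A)

Apply inverse-square spreading to bring every level to the receiver, then sum 10^(L/10).
packaged HVAC unit: 79 − 20·log₁₀(18.7/1.4) = 79 − 22.51 = 56.49 dB(A).
ultrasonic cleaner: 77 − 20·log₁₀(14.5/1.4) = 77 − 20.30 = 56.70 dB(A).
conveyor drive: 82 − 20·log₁₀(15.7/1.4) = 82 − 21.00 = 61.00 dB(A).
blower: 86 − 20·log₁₀(15.8/1.4) = 86 − 21.05 = 64.95 dB(A).
Σ 10^(L/10) = 5.298e+06 → L_total = 10·log₁₀(5.298e+06) = 67.24 dB(A).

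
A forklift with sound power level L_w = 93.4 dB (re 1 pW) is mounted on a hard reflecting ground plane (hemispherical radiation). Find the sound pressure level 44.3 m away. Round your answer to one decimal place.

52.5 dB

L_p = L_w − 10·log₁₀(2π·r²) with r = 44.3 m.
2π·r² = 1.233e+04 m², 10·log₁₀ of that is 40.910 dB.
L_p = 93.4 − 40.910 = 52.49 dB.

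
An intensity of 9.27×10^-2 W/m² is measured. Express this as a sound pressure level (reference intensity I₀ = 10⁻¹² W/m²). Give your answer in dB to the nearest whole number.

110 dB

L = 10·log₁₀(I/I₀) = 10·log₁₀(9.27×10^-2/10⁻¹²) = 10·log₁₀(9.27×10^10).
L = 10·(0.9671 + 10) = 109.67 dB.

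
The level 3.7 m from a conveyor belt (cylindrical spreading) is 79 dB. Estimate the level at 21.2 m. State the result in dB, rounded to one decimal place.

71.4 dB

Cylindrical spreading from a line source gives a 10·log₁₀(r₂/r₁) drop.
L₂ = 79 − 10·log₁₀(21.2/3.7) = 79 − 7.581 = 71.42 dB.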